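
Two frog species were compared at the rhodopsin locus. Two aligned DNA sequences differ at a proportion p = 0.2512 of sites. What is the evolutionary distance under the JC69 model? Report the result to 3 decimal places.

0.306

d = −(3/4) ln(1 − 4p/3) = −0.75 ln(1 − 0.334933) = −0.75 ln(0.665067)
  = −0.75 × (-0.407867) = 0.305900 substitutions/site.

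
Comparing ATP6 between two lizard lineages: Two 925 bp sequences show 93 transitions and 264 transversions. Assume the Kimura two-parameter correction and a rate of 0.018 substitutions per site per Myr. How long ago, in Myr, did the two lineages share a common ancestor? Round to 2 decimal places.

15.13

P = 93/925 ≈ 0.100541 and Q = 264/925 ≈ 0.285405.
Under the Kimura two-parameter model, d = −½ ln(1 − 2P − Q) − ¼ ln(1 − 2Q).
1 − 2P − Q = 0.513513, giving −½ ln(0.513513) = 0.333240.
1 − 2Q = 0.42919, giving −¼ ln(0.42919) = 0.211464.
d = 0.333240 + 0.211464 = 0.544704.
Under a molecular clock d = 2μt, so t = d/(2μ) = 0.544704 / (2 × 0.018) = 15.13 Myr.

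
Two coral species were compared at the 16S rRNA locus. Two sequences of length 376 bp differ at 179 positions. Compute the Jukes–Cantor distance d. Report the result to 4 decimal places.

0.7554

p = 179/376 ≈ 0.476064.
d = −(3/4) ln(1 − 4p/3) = −0.75 ln(1 − 0.634752) = −0.75 ln(0.365248)
  = −0.75 × (-1.007179) = 0.755384 substitutions/site.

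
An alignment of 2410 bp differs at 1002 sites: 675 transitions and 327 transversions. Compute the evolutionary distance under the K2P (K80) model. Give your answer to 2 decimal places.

P = 675/2410 ≈ 0.280083 and Q = 327/2410 ≈ 0.135685.
Under the Kimura two-parameter model, d = −½ ln(1 − 2P − Q) − ¼ ln(1 − 2Q).
1 − 2P − Q = 0.304149, giving −½ ln(0.304149) = 0.595119.
1 − 2Q = 0.72863, giving −¼ ln(0.72863) = 0.079147.
d = 0.595119 + 0.079147 = 0.674266.

0.67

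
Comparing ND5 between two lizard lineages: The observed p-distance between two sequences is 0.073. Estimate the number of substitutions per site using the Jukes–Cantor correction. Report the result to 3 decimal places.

d = −(3/4) ln(1 − 4p/3) = −0.75 ln(1 − 0.097333) = −0.75 ln(0.902667)
  = −0.75 × (-0.102402) = 0.076802 substitutions/site.

0.077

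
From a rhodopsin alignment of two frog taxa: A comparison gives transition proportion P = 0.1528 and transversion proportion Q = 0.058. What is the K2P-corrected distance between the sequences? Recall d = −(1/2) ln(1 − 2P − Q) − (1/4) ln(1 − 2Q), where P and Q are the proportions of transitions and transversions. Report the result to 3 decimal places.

Under the Kimura two-parameter model, d = −½ ln(1 − 2P − Q) − ¼ ln(1 − 2Q).
1 − 2P − Q = 0.6364, giving −½ ln(0.6364) = 0.225964.
1 − 2Q = 0.884, giving −¼ ln(0.884) = 0.030825.
d = 0.225964 + 0.030825 = 0.256789.

0.257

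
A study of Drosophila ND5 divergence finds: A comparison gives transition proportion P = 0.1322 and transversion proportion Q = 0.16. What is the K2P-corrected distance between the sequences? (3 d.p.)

Under the Kimura two-parameter model, d = −½ ln(1 − 2P − Q) − ¼ ln(1 − 2Q).
1 − 2P − Q = 0.5756, giving −½ ln(0.5756) = 0.276171.
1 − 2Q = 0.68, giving −¼ ln(0.68) = 0.096416.
d = 0.276171 + 0.096416 = 0.372587.

0.373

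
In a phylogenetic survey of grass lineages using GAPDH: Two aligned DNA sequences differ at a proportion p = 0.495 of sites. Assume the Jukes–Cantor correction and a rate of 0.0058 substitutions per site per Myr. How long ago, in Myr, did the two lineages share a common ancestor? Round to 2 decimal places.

d = −(3/4) ln(1 − 4p/3) = −0.75 ln(1 − 0.66) = −0.75 ln(0.34)
  = −0.75 × (-1.078810) = 0.809108 substitutions/site.
Under a molecular clock d = 2μt, so t = d/(2μ) = 0.809108 / (2 × 0.0058) = 69.75 Myr.

69.75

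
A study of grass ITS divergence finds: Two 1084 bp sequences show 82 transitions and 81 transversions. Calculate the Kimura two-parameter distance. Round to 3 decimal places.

P = 82/1084 ≈ 0.075646 and Q = 81/1084 ≈ 0.074723.
Under the Kimura two-parameter model, d = −½ ln(1 − 2P − Q) − ¼ ln(1 − 2Q).
1 − 2P − Q = 0.773985, giving −½ ln(0.773985) = 0.128101.
1 − 2Q = 0.850554, giving −¼ ln(0.850554) = 0.040467.
d = 0.128101 + 0.040467 = 0.168568.

0.169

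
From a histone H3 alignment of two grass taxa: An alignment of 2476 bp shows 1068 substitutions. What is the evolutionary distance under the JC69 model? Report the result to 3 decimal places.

0.642

p = 1068/2476 ≈ 0.431341.
d = −(3/4) ln(1 − 4p/3) = −0.75 ln(1 − 0.575121) = −0.75 ln(0.424879)
  = −0.75 × (-0.855951) = 0.641963 substitutions/site.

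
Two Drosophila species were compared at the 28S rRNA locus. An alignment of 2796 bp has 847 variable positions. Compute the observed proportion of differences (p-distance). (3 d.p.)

p = 847/2796 = 0.302932… ≈ 0.303 (to 3 d.p.).

0.303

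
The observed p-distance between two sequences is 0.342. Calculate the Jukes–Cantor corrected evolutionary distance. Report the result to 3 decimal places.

0.457

d = −(3/4) ln(1 − 4p/3) = −0.75 ln(1 − 0.456) = −0.75 ln(0.544)
  = −0.75 × (-0.608806) = 0.456605 substitutions/site.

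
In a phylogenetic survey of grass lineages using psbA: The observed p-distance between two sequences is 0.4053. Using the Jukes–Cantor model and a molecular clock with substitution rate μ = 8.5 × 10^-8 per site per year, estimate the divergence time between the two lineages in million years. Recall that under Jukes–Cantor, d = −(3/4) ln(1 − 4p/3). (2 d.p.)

3.43

d = −(3/4) ln(1 − 4p/3) = −0.75 ln(1 − 0.5404) = −0.75 ln(0.4596)
  = −0.75 × (-0.777399) = 0.583049 substitutions/site.
Under a molecular clock d = 2μt, so t = d/(2μ) = 0.583049 / (2 × 8.5 × 10^-8) = 3.43 million years.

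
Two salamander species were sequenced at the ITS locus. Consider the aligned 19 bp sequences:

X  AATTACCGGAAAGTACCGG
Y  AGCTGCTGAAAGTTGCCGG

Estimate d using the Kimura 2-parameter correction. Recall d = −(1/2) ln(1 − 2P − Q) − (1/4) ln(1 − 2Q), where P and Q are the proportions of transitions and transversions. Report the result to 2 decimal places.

0.81

Of 19 sites, 7 differences are transitions and 1 are transversions, so P = 7/19 ≈ 0.368421 and Q = 1/19 ≈ 0.052632.
Under the Kimura two-parameter model, d = −½ ln(1 − 2P − Q) − ¼ ln(1 − 2Q).
1 − 2P − Q = 0.210526, giving −½ ln(0.210526) = 0.779073.
1 − 2Q = 0.894736, giving −¼ ln(0.894736) = 0.027807.
d = 0.779073 + 0.027807 = 0.806880.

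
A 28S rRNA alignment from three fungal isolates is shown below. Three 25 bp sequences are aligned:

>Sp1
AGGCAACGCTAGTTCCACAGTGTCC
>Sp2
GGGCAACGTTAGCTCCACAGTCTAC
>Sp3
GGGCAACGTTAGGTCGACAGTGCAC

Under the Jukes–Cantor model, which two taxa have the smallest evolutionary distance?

Sp2 and Sp3

Sp1–Sp2: 5/25 differ, p = 0.200, d = 0.233.
Sp1–Sp3: 6/25 differ, p = 0.240, d = 0.289.
Sp2–Sp3: 4/25 differ, p = 0.160, d = 0.180.
The smallest distance is between Sp2 and Sp3.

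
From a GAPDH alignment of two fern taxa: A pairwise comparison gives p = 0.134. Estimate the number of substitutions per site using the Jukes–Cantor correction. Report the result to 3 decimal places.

d = −(3/4) ln(1 − 4p/3) = −0.75 ln(1 − 0.178667) = −0.75 ln(0.821333)
  = −0.75 × (-0.196827) = 0.147620 substitutions/site.

0.148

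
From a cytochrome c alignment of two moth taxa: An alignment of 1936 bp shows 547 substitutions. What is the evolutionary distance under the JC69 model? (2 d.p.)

0.35

p = 547/1936 ≈ 0.282541.
d = −(3/4) ln(1 − 4p/3) = −0.75 ln(1 − 0.376721) = −0.75 ln(0.623279)
  = −0.75 × (-0.472761) = 0.354571 substitutions/site.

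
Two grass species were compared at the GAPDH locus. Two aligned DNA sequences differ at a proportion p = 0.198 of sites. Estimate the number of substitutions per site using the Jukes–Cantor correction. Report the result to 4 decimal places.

d = −(3/4) ln(1 − 4p/3) = −0.75 ln(1 − 0.264) = −0.75 ln(0.736)
  = −0.75 × (-0.306525) = 0.229894 substitutions/site.

0.2299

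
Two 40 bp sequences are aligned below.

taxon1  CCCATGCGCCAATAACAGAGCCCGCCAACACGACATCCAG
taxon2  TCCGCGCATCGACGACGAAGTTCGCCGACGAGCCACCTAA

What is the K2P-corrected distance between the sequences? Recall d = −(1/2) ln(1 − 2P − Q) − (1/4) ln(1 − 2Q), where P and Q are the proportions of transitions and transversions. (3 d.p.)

1.178

Of 40 sites, 17 differences are transitions and 2 are transversions, so P = 17/40 = 0.425 and Q = 2/40 = 0.05.
Under the Kimura two-parameter model, d = −½ ln(1 − 2P − Q) − ¼ ln(1 − 2Q).
1 − 2P − Q = 0.1, giving −½ ln(0.1) = 1.151293.
1 − 2Q = 0.9, giving −¼ ln(0.9) = 0.026340.
d = 1.151293 + 0.026340 = 1.177633.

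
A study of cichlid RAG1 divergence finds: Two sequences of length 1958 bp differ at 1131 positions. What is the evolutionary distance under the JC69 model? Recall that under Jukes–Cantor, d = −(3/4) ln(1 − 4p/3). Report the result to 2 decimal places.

1.10

p = 1131/1958 ≈ 0.57763.
d = −(3/4) ln(1 − 4p/3) = −0.75 ln(1 − 0.770173) = −0.75 ln(0.229827)
  = −0.75 × (-1.470428) = 1.102821 substitutions/site.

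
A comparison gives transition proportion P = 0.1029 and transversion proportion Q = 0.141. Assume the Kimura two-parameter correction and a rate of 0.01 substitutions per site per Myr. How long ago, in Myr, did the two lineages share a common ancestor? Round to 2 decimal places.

14.79

Under the Kimura two-parameter model, d = −½ ln(1 − 2P − Q) − ¼ ln(1 − 2Q).
1 − 2P − Q = 0.6532, giving −½ ln(0.6532) = 0.212936.
1 − 2Q = 0.718, giving −¼ ln(0.718) = 0.082821.
d = 0.212936 + 0.082821 = 0.295757.
Under a molecular clock d = 2μt, so t = d/(2μ) = 0.295757 / (2 × 0.01) = 14.79 Myr.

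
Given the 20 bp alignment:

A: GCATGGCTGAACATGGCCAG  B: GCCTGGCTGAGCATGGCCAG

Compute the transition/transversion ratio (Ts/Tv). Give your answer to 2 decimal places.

Transitions are A↔G and C↔T; transversions are all other mismatches.
Transitions: 1. Transversions: 1.
R = 1/1 = 1.00.

1.00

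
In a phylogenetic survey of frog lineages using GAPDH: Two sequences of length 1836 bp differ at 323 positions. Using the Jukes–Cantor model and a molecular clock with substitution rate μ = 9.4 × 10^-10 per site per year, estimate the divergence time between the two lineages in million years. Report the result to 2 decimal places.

106.64

p = 323/1836 ≈ 0.175926.
d = −(3/4) ln(1 − 4p/3) = −0.75 ln(1 − 0.234568) = −0.75 ln(0.765432)
  = −0.75 × (-0.267315) = 0.200486 substitutions/site.
Under a molecular clock d = 2μt, so t = d/(2μ) = 0.200486 / (2 × 9.4 × 10^-10) = 106.64 million years.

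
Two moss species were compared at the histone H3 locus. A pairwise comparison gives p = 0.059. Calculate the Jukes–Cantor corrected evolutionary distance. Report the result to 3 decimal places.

0.061

d = −(3/4) ln(1 − 4p/3) = −0.75 ln(1 − 0.078667) = −0.75 ln(0.921333)
  = −0.75 × (-0.081934) = 0.061451 substitutions/site.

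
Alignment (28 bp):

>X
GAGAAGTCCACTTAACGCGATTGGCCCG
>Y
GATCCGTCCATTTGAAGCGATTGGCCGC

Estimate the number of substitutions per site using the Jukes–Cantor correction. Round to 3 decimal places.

0.360

The sequences differ at 8 of 28 sites (3, 4, 5, 11, 14, 16, 27, 28), so p = 8/28 ≈ 0.285714.
d = −(3/4) ln(1 − 4p/3) = −0.75 ln(1 − 0.380952) = −0.75 ln(0.619048)
  = −0.75 × (-0.479572) = 0.359679 substitutions/site.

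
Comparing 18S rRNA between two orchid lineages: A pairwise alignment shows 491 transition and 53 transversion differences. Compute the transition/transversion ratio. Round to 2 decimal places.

R = 491/53 = 9.264150… ≈ 9.26 (to 2 d.p.).

9.26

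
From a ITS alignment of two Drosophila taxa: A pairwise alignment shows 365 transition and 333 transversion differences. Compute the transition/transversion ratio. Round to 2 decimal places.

1.10

R = 365/333 = 1.096096… ≈ 1.10 (to 2 d.p.).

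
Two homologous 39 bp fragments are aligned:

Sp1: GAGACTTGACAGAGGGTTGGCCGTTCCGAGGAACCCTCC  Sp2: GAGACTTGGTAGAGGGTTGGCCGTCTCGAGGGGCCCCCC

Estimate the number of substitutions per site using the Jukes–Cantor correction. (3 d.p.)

0.205

The sequences differ at 7 of 39 sites (9, 10, 25, 26, 32, 33, 37), so p = 7/39 ≈ 0.179487.
d = −(3/4) ln(1 − 4p/3) = −0.75 ln(1 − 0.239316) = −0.75 ln(0.760684)
  = −0.75 × (-0.273537) = 0.205153 substitutions/site.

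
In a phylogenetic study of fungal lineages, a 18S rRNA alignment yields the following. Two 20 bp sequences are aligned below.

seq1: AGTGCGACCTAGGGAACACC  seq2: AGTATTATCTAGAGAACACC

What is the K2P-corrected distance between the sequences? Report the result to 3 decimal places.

Of 20 sites, 4 differences are transitions and 1 are transversions, so P = 4/20 = 0.2 and Q = 1/20 = 0.05.
Under the Kimura two-parameter model, d = −½ ln(1 − 2P − Q) − ¼ ln(1 − 2Q).
1 − 2P − Q = 0.55, giving −½ ln(0.55) = 0.298919.
1 − 2Q = 0.9, giving −¼ ln(0.9) = 0.026340.
d = 0.298919 + 0.026340 = 0.325259.

0.325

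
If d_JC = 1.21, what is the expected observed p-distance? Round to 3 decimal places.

0.601

p = (3/4)(1 − e^(−4d/3)) = 0.75 × (1 − e^(-1.613333)) = 0.75 × (1 − 0.199222) = 0.600584.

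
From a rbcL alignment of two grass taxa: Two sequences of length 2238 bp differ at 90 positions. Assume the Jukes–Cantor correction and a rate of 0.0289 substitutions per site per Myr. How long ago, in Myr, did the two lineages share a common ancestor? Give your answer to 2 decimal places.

0.72

p = 90/2238 ≈ 0.040214.
d = −(3/4) ln(1 − 4p/3) = −0.75 ln(1 − 0.053619) = −0.75 ln(0.946381)
  = −0.75 × (-0.055110) = 0.041333 substitutions/site.
Under a molecular clock d = 2μt, so t = d/(2μ) = 0.041333 / (2 × 0.0289) = 0.72 Myr.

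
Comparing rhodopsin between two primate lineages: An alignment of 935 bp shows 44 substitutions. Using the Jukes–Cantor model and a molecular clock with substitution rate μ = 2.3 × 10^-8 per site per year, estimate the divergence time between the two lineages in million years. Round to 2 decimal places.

1.06

p = 44/935 ≈ 0.047059.
d = −(3/4) ln(1 − 4p/3) = −0.75 ln(1 − 0.062745) = −0.75 ln(0.937255)
  = −0.75 × (-0.064800) = 0.048600 substitutions/site.
Under a molecular clock d = 2μt, so t = d/(2μ) = 0.048600 / (2 × 2.3 × 10^-8) = 1.06 million years.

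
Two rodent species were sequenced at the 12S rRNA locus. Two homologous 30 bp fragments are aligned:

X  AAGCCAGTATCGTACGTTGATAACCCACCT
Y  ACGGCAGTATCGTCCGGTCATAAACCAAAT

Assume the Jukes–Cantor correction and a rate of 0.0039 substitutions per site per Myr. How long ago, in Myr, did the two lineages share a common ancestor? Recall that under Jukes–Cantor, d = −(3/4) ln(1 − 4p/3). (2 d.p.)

42.25

The sequences differ at 8 of 30 sites (2, 4, 14, 17, 19, 24, 28, 29), so p = 8/30 ≈ 0.266667.
d = −(3/4) ln(1 − 4p/3) = −0.75 ln(1 − 0.355556) = −0.75 ln(0.644444)
  = −0.75 × (-0.439367) = 0.329525 substitutions/site.
Under a molecular clock d = 2μt, so t = d/(2μ) = 0.329525 / (2 × 0.0039) = 42.25 Myr.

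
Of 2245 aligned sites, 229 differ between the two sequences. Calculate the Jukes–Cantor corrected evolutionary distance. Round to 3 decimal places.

p = 229/2245 ≈ 0.102004.
d = −(3/4) ln(1 − 4p/3) = −0.75 ln(1 − 0.136005) = −0.75 ln(0.863995)
  = −0.75 × (-0.146188) = 0.109641 substitutions/site.

0.110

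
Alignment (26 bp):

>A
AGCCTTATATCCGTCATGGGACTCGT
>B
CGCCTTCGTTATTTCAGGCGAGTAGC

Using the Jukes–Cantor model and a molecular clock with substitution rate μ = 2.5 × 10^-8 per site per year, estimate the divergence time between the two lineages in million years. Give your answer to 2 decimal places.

14.33

The sequences differ at 12 of 26 sites, so p = 12/26 ≈ 0.461538.
d = −(3/4) ln(1 − 4p/3) = −0.75 ln(1 − 0.615384) = −0.75 ln(0.384616)
  = −0.75 × (-0.955510) = 0.716633 substitutions/site.
Under a molecular clock d = 2μt, so t = d/(2μ) = 0.716633 / (2 × 2.5 × 10^-8) = 14.33 million years.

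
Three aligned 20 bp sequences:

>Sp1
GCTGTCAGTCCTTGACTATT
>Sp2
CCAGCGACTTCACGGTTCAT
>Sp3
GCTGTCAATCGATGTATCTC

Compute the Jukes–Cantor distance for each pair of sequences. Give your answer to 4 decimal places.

Sp1–Sp2: 12/20 sites differ → p = 0.6, d = −0.75 ln(1 − 0.8) = 1.207078 ≈ 1.2071.
Sp1–Sp3: 7/20 sites differ → p = 0.35, d = −0.75 ln(1 − 0.466667) = 0.471457 ≈ 0.4715.
Sp2–Sp3: 12/20 sites differ → p = 0.6, d = −0.75 ln(1 − 0.8) = 1.207078 ≈ 1.2071.

d(Sp1,Sp2) = 1.2071, d(Sp1,Sp3) = 0.4715, d(Sp2,Sp3) = 1.2071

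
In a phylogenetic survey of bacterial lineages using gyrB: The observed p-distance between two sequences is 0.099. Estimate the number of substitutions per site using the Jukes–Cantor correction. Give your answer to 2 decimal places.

0.11

d = −(3/4) ln(1 − 4p/3) = −0.75 ln(1 − 0.132) = −0.75 ln(0.868)
  = −0.75 × (-0.141564) = 0.106173 substitutions/site.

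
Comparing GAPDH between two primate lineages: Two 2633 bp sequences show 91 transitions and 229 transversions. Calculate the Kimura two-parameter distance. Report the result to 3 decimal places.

P = 91/2633 ≈ 0.034561 and Q = 229/2633 ≈ 0.086973.
Under the Kimura two-parameter model, d = −½ ln(1 − 2P − Q) − ¼ ln(1 − 2Q).
1 − 2P − Q = 0.843905, giving −½ ln(0.843905) = 0.084858.
1 − 2Q = 0.826054, giving −¼ ln(0.826054) = 0.047774.
d = 0.084858 + 0.047774 = 0.132632.

0.133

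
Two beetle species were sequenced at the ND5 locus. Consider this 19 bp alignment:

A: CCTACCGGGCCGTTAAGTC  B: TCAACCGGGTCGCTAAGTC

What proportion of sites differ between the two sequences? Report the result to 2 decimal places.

The sequences differ at 4 of 19 positions (sites 1, 3, 10, 13).
p = 4/19 = 0.210526… ≈ 0.21 (to 2 d.p.).

0.21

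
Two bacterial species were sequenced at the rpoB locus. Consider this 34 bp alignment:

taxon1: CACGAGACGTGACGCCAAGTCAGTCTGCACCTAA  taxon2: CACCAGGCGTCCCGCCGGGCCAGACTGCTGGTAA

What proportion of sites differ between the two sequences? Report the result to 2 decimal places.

0.32

The sequences differ at 11 of 34 positions.
p = 11/34 = 0.323529… ≈ 0.32 (to 2 d.p.).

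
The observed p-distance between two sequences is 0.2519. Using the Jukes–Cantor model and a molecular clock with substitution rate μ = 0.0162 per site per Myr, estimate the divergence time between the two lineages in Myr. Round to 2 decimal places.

9.47

d = −(3/4) ln(1 − 4p/3) = −0.75 ln(1 − 0.335867) = −0.75 ln(0.664133)
  = −0.75 × (-0.409273) = 0.306955 substitutions/site.
Under a molecular clock d = 2μt, so t = d/(2μ) = 0.306955 / (2 × 0.0162) = 9.47 Myr.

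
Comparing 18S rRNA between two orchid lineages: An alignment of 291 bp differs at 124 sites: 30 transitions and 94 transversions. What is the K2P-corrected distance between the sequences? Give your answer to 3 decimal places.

P = 30/291 ≈ 0.103093 and Q = 94/291 ≈ 0.323024.
Under the Kimura two-parameter model, d = −½ ln(1 − 2P − Q) − ¼ ln(1 − 2Q).
1 − 2P − Q = 0.47079, giving −½ ln(0.47079) = 0.376672.
1 − 2Q = 0.353952, giving −¼ ln(0.353952) = 0.259648.
d = 0.376672 + 0.259648 = 0.636320.

0.636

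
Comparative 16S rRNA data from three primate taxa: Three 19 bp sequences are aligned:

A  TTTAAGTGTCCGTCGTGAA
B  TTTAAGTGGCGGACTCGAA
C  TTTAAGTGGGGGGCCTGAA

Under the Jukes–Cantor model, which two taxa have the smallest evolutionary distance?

A–B: 5/19 differ, p = 0.263, d = 0.324.
A–C: 5/19 differ, p = 0.263, d = 0.324.
B–C: 4/19 differ, p = 0.211, d = 0.247.
The smallest distance is between B and C.

B and C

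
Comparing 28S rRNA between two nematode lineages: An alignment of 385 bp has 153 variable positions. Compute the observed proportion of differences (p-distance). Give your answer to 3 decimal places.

0.397

p = 153/385 = 0.397402… ≈ 0.397 (to 3 d.p.).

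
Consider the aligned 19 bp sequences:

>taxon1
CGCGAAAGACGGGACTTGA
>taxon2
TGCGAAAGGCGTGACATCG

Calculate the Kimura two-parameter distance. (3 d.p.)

0.416

Of 19 sites, 3 differences are transitions and 3 are transversions, so P = 3/19 ≈ 0.157895 and Q = 3/19 ≈ 0.157895.
Under the Kimura two-parameter model, d = −½ ln(1 − 2P − Q) − ¼ ln(1 − 2Q).
1 − 2P − Q = 0.526315, giving −½ ln(0.526315) = 0.320928.
1 − 2Q = 0.68421, giving −¼ ln(0.68421) = 0.094873.
d = 0.320928 + 0.094873 = 0.415801.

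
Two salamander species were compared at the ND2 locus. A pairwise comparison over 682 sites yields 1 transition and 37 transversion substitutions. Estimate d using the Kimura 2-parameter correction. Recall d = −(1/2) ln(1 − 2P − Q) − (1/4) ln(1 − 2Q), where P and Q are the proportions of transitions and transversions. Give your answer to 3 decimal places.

0.058

P = 1/682 ≈ 0.001466 and Q = 37/682 ≈ 0.054252.
Under the Kimura two-parameter model, d = −½ ln(1 − 2P − Q) − ¼ ln(1 − 2Q).
1 − 2P − Q = 0.942816, giving −½ ln(0.942816) = 0.029442.
1 − 2Q = 0.891496, giving −¼ ln(0.891496) = 0.028714.
d = 0.029442 + 0.028714 = 0.058156.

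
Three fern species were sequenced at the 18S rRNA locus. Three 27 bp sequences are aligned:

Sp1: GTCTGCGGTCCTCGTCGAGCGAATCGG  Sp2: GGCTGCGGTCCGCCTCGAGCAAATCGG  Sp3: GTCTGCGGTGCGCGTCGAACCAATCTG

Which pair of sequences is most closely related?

Sp1 and Sp2

Sp1–Sp2: 4/27 differ, p = 0.148, d = 0.165.
Sp1–Sp3: 5/27 differ, p = 0.185, d = 0.213.
Sp2–Sp3: 6/27 differ, p = 0.222, d = 0.264.
The smallest distance is between Sp1 and Sp2.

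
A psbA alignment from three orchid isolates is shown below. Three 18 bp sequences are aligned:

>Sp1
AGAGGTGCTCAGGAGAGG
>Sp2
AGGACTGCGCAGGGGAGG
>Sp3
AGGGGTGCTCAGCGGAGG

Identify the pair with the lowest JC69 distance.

Sp1–Sp2: 5/18 differ, p = 0.278, d = 0.347.
Sp1–Sp3: 3/18 differ, p = 0.167, d = 0.188.
Sp2–Sp3: 4/18 differ, p = 0.222, d = 0.264.
The smallest distance is between Sp1 and Sp3.

Sp1 and Sp3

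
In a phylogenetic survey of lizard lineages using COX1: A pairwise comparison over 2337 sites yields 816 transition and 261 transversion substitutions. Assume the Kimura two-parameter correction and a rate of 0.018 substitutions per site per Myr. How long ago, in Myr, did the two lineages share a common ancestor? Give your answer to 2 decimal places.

P = 816/2337 ≈ 0.349166 and Q = 261/2337 ≈ 0.111682.
Under the Kimura two-parameter model, d = −½ ln(1 − 2P − Q) − ¼ ln(1 − 2Q).
1 − 2P − Q = 0.189986, giving −½ ln(0.189986) = 0.830402.
1 − 2Q = 0.776636, giving −¼ ln(0.776636) = 0.063196.
d = 0.830402 + 0.063196 = 0.893598.
Under a molecular clock d = 2μt, so t = d/(2μ) = 0.893598 / (2 × 0.018) = 24.82 Myr.

24.82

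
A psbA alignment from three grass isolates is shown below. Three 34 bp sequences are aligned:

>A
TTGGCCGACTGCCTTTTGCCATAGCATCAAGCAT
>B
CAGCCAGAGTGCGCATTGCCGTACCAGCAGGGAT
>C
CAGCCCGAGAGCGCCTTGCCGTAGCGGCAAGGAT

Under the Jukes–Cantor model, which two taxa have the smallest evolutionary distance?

B and C

A–B: 13/34 differ, p = 0.382, d = 0.535.
A–C: 12/34 differ, p = 0.353, d = 0.477.
B–C: 6/34 differ, p = 0.176, d = 0.201.
The smallest distance is between B and C.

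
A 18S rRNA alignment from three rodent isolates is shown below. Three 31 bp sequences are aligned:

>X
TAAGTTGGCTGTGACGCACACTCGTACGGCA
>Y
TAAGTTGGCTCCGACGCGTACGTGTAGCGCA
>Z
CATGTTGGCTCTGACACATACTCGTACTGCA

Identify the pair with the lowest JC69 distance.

X and Z

X–Y: 8/31 differ, p = 0.258, d = 0.316.
X–Z: 6/31 differ, p = 0.194, d = 0.224.
Y–Z: 9/31 differ, p = 0.290, d = 0.367.
The smallest distance is between X and Z.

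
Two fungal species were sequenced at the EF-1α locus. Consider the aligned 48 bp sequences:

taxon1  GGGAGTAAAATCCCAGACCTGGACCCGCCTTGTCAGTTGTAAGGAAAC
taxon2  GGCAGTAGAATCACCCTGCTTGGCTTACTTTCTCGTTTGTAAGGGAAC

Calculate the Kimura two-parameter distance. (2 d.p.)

0.49

Of 48 sites, 8 differences are transitions and 9 are transversions, so P = 8/48 ≈ 0.166667 and Q = 9/48 = 0.1875.
Under the Kimura two-parameter model, d = −½ ln(1 − 2P − Q) − ¼ ln(1 − 2Q).
1 − 2P − Q = 0.479166, giving −½ ln(0.479166) = 0.367854.
1 − 2Q = 0.625, giving −¼ ln(0.625) = 0.117501.
d = 0.367854 + 0.117501 = 0.485355.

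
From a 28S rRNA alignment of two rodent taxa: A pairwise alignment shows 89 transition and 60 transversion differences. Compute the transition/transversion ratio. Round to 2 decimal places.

1.48

R = 89/60 = 1.483333… ≈ 1.48 (to 2 d.p.).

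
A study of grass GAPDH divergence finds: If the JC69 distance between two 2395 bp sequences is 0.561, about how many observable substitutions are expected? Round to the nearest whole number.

946

Invert JC69: p = (3/4)(1 − e^(−4d/3)) = 0.75 × (1 − e^(-0.748)) = 0.75 × (1 − 0.473312) = 0.395016.
Expected differing sites = pL ≈ 0.395016 × 2395 = 946.06332 ≈ 946.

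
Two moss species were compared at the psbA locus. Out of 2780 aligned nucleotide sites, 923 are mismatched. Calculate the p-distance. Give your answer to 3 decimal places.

0.332

p = 923/2780 = 0.332014… ≈ 0.332 (to 3 d.p.).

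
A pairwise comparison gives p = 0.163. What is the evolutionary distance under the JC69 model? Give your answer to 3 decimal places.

d = −(3/4) ln(1 − 4p/3) = −0.75 ln(1 − 0.217333) = −0.75 ln(0.782667)
  = −0.75 × (-0.245048) = 0.183786 substitutions/site.

0.184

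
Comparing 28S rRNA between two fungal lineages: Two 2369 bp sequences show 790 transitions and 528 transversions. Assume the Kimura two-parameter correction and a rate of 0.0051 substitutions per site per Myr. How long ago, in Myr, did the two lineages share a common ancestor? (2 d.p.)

P = 790/2369 ≈ 0.333474 and Q = 528/2369 ≈ 0.222879.
Under the Kimura two-parameter model, d = −½ ln(1 − 2P − Q) − ¼ ln(1 − 2Q).
1 − 2P − Q = 0.110173, giving −½ ln(0.110173) = 1.102852.
1 − 2Q = 0.554242, giving −¼ ln(0.554242) = 0.147538.
d = 1.102852 + 0.147538 = 1.250390.
Under a molecular clock d = 2μt, so t = d/(2μ) = 1.250390 / (2 × 0.0051) = 122.59 Myr.

122.59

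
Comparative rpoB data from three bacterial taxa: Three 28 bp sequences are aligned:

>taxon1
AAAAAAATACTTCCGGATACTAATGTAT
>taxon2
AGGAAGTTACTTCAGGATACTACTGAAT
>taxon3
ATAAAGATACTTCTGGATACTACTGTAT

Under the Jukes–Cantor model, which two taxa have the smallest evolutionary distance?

taxon1 and taxon3

taxon1–taxon2: 7/28 differ, p = 0.250, d = 0.304.
taxon1–taxon3: 4/28 differ, p = 0.143, d = 0.158.
taxon2–taxon3: 5/28 differ, p = 0.179, d = 0.204.
The smallest distance is between taxon1 and taxon3.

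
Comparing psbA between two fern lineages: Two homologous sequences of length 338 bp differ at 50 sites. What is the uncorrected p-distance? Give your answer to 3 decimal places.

0.148

p = 50/338 = 0.147928… ≈ 0.148 (to 3 d.p.).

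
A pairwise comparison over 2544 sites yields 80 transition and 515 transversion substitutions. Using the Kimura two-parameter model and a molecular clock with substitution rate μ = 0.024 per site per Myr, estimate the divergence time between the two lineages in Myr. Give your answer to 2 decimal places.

P = 80/2544 ≈ 0.031447 and Q = 515/2544 ≈ 0.202437.
Under the Kimura two-parameter model, d = −½ ln(1 − 2P − Q) − ¼ ln(1 − 2Q).
1 − 2P − Q = 0.734669, giving −½ ln(0.734669) = 0.154168.
1 − 2Q = 0.595126, giving −¼ ln(0.595126) = 0.129746.
d = 0.154168 + 0.129746 = 0.283914.
Under a molecular clock d = 2μt, so t = d/(2μ) = 0.283914 / (2 × 0.024) = 5.91 Myr.

5.91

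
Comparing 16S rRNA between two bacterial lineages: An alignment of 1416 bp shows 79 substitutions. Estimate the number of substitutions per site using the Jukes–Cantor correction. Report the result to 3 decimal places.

0.058

p = 79/1416 ≈ 0.055791.
d = −(3/4) ln(1 − 4p/3) = −0.75 ln(1 − 0.074388) = −0.75 ln(0.925612)
  = −0.75 × (-0.077300) = 0.057975 substitutions/site.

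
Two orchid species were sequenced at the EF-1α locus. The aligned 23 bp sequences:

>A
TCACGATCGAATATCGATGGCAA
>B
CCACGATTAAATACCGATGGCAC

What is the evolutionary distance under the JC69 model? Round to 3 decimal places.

The sequences differ at 5 of 23 sites (1, 8, 9, 14, 23), so p = 5/23 ≈ 0.217391.
d = −(3/4) ln(1 − 4p/3) = −0.75 ln(1 − 0.289855) = −0.75 ln(0.710145)
  = −0.75 × (-0.342286) = 0.256715 substitutions/site.

0.257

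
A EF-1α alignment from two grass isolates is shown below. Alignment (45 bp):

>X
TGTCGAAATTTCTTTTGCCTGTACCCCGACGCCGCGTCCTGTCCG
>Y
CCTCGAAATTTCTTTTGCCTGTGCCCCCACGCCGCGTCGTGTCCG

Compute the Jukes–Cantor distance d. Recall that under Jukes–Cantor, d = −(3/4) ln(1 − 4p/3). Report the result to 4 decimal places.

The sequences differ at 5 of 45 sites (1, 2, 23, 28, 39), so p = 5/45 ≈ 0.111111.
d = −(3/4) ln(1 − 4p/3) = −0.75 ln(1 − 0.148148) = −0.75 ln(0.851852)
  = −0.75 × (-0.160342) = 0.120257 substitutions/site.

0.1203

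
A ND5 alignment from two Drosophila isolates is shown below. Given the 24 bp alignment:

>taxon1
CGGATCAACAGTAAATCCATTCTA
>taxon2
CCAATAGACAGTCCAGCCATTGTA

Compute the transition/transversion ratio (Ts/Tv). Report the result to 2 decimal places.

0.33

Transitions are A↔G and C↔T; transversions are all other mismatches.
Transitions: 2. Transversions: 6.
R = 2/6 = 0.333333… ≈ 0.33 (to 2 d.p.).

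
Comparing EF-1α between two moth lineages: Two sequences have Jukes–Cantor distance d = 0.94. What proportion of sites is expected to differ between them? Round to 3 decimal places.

0.536

p = (3/4)(1 − e^(−4d/3)) = 0.75 × (1 − e^(-1.253333)) = 0.75 × (1 − 0.285551) = 0.535837.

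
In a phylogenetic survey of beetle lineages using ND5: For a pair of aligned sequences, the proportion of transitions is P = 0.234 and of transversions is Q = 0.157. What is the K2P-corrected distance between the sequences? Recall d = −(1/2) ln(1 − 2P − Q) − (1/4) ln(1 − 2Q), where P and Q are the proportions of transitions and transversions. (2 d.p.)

0.58

Under the Kimura two-parameter model, d = −½ ln(1 − 2P − Q) − ¼ ln(1 − 2Q).
1 − 2P − Q = 0.375, giving −½ ln(0.375) = 0.490415.
1 − 2Q = 0.686, giving −¼ ln(0.686) = 0.094219.
d = 0.490415 + 0.094219 = 0.584634.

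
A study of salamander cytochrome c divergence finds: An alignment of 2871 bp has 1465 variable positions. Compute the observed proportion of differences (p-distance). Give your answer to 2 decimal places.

p = 1465/2871 = 0.510275… ≈ 0.51 (to 2 d.p.).

0.51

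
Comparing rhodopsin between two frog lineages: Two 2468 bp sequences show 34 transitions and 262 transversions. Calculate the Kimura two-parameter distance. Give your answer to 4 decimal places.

0.1314

P = 34/2468 ≈ 0.013776 and Q = 262/2468 ≈ 0.106159.
Under the Kimura two-parameter model, d = −½ ln(1 − 2P − Q) − ¼ ln(1 − 2Q).
1 − 2P − Q = 0.866289, giving −½ ln(0.866289) = 0.071768.
1 − 2Q = 0.787682, giving −¼ ln(0.787682) = 0.059665.
d = 0.071768 + 0.059665 = 0.131433.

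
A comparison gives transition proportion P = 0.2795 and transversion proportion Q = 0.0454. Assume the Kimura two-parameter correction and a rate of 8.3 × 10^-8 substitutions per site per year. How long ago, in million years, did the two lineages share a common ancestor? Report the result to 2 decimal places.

2.94

Under the Kimura two-parameter model, d = −½ ln(1 − 2P − Q) − ¼ ln(1 − 2Q).
1 − 2P − Q = 0.3956, giving −½ ln(0.3956) = 0.463676.
1 − 2Q = 0.9092, giving −¼ ln(0.9092) = 0.023798.
d = 0.463676 + 0.023798 = 0.487474.
Under a molecular clock d = 2μt, so t = d/(2μ) = 0.487474 / (2 × 8.3 × 10^-8) = 2.94 million years.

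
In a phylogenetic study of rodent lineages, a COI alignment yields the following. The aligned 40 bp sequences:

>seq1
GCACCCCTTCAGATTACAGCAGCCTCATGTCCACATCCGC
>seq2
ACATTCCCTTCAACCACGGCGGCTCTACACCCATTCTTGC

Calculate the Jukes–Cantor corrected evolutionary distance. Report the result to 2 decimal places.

The sequences differ at 22 of 40 sites, so p = 22/40 = 0.55.
d = −(3/4) ln(1 − 4p/3) = −0.75 ln(1 − 0.733333) = −0.75 ln(0.266667)
  = −0.75 × (-1.321755) = 0.991316 substitutions/site.

0.99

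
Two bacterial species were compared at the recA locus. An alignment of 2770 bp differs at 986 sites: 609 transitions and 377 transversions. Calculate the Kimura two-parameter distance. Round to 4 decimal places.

0.5082

P = 609/2770 ≈ 0.219856 and Q = 377/2770 ≈ 0.136101.
Under the Kimura two-parameter model, d = −½ ln(1 − 2P − Q) − ¼ ln(1 − 2Q).
1 − 2P − Q = 0.424187, giving −½ ln(0.424187) = 0.428790.
1 − 2Q = 0.727798, giving −¼ ln(0.727798) = 0.079433.
d = 0.428790 + 0.079433 = 0.508223.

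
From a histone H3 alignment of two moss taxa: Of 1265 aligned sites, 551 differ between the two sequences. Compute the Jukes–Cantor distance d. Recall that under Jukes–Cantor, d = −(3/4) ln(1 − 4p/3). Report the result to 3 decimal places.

p = 551/1265 ≈ 0.435573.
d = −(3/4) ln(1 − 4p/3) = −0.75 ln(1 − 0.580764) = −0.75 ln(0.419236)
  = −0.75 × (-0.869321) = 0.651991 substitutions/site.

0.652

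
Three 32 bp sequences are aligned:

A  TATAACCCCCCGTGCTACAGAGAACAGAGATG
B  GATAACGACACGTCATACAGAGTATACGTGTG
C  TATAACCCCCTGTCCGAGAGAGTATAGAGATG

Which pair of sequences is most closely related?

A and C

A–B: 12/32 differ, p = 0.375, d = 0.520.
A–C: 6/32 differ, p = 0.188, d = 0.216.
B–C: 12/32 differ, p = 0.375, d = 0.520.
The smallest distance is between A and C.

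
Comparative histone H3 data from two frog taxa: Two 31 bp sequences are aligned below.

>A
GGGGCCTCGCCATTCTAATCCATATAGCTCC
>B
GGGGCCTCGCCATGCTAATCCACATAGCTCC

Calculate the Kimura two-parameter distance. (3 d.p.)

0.068

Of 31 sites, 1 differences are transitions and 1 are transversions, so P = 1/31 ≈ 0.032258 and Q = 1/31 ≈ 0.032258.
Under the Kimura two-parameter model, d = −½ ln(1 − 2P − Q) − ¼ ln(1 − 2Q).
1 − 2P − Q = 0.903226, giving −½ ln(0.903226) = 0.050891.
1 − 2Q = 0.935484, giving −¼ ln(0.935484) = 0.016673.
d = 0.050891 + 0.016673 = 0.067564.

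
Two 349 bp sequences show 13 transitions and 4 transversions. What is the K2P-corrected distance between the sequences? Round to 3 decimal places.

P = 13/349 ≈ 0.037249 and Q = 4/349 ≈ 0.011461.
Under the Kimura two-parameter model, d = −½ ln(1 − 2P − Q) − ¼ ln(1 − 2Q).
1 − 2P − Q = 0.914041, giving −½ ln(0.914041) = 0.044940.
1 − 2Q = 0.977078, giving −¼ ln(0.977078) = 0.005797.
d = 0.044940 + 0.005797 = 0.050737.

0.051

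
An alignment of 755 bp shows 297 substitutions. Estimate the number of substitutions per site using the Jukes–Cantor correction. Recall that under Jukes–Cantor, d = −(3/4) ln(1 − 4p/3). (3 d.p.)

p = 297/755 ≈ 0.393377.
d = −(3/4) ln(1 − 4p/3) = −0.75 ln(1 − 0.524503) = −0.75 ln(0.475497)
  = −0.75 × (-0.743395) = 0.557546 substitutions/site.

0.558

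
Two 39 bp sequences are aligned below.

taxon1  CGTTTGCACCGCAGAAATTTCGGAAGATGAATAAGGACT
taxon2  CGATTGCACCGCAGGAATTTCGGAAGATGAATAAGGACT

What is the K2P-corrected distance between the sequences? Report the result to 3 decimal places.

0.053

Of 39 sites, 1 differences are transitions and 1 are transversions, so P = 1/39 ≈ 0.025641 and Q = 1/39 ≈ 0.025641.
Under the Kimura two-parameter model, d = −½ ln(1 − 2P − Q) − ¼ ln(1 − 2Q).
1 − 2P − Q = 0.923077, giving −½ ln(0.923077) = 0.040021.
1 − 2Q = 0.948718, giving −¼ ln(0.948718) = 0.013161.
d = 0.040021 + 0.013161 = 0.053182.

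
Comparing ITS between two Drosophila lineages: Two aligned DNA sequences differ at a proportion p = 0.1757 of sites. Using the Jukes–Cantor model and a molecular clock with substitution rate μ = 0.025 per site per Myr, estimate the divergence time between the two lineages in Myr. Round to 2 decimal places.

4.00

d = −(3/4) ln(1 − 4p/3) = −0.75 ln(1 − 0.234267) = −0.75 ln(0.765733)
  = −0.75 × (-0.266922) = 0.200192 substitutions/site.
Under a molecular clock d = 2μt, so t = d/(2μ) = 0.200192 / (2 × 0.025) = 4.00 Myr.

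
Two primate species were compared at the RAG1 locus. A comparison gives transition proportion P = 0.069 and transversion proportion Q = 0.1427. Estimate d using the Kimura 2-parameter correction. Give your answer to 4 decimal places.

Under the Kimura two-parameter model, d = −½ ln(1 − 2P − Q) − ¼ ln(1 − 2Q).
1 − 2P − Q = 0.7193, giving −½ ln(0.7193) = 0.164738.
1 − 2Q = 0.7146, giving −¼ ln(0.7146) = 0.084008.
d = 0.164738 + 0.084008 = 0.248746.

0.2487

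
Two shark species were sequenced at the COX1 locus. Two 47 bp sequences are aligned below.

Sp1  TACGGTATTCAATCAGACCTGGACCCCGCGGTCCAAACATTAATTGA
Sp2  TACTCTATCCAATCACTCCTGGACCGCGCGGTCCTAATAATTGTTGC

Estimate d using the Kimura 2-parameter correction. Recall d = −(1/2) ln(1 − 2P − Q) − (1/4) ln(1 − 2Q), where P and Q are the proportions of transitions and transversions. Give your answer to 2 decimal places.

0.31

Of 47 sites, 3 differences are transitions and 9 are transversions, so P = 3/47 ≈ 0.06383 and Q = 9/47 ≈ 0.191489.
Under the Kimura two-parameter model, d = −½ ln(1 − 2P − Q) − ¼ ln(1 − 2Q).
1 − 2P − Q = 0.680851, giving −½ ln(0.680851) = 0.192206.
1 − 2Q = 0.617022, giving −¼ ln(0.617022) = 0.120713.
d = 0.192206 + 0.120713 = 0.312919.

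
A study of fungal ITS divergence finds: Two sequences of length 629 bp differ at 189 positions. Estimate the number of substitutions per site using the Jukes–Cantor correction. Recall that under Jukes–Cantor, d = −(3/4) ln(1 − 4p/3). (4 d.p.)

0.3839

p = 189/629 ≈ 0.300477.
d = −(3/4) ln(1 − 4p/3) = −0.75 ln(1 − 0.400636) = −0.75 ln(0.599364)
  = −0.75 × (-0.511886) = 0.383915 substitutions/site.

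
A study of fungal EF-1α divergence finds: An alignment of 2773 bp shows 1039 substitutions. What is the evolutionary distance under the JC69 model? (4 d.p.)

0.5192

p = 1039/2773 ≈ 0.374684.
d = −(3/4) ln(1 − 4p/3) = −0.75 ln(1 − 0.499579) = −0.75 ln(0.500421)
  = −0.75 × (-0.692306) = 0.519230 substitutions/site.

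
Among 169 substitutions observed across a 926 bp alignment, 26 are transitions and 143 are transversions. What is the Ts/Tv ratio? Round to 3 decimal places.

0.182

R = 26/143 = 0.181818… ≈ 0.182 (to 3 d.p.).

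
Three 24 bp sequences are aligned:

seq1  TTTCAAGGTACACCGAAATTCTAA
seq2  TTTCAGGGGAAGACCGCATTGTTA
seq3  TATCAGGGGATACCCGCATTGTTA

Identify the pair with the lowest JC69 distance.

seq1–seq2: 10/24 differ, p = 0.417, d = 0.608.
seq1–seq3: 9/24 differ, p = 0.375, d = 0.520.
seq2–seq3: 4/24 differ, p = 0.167, d = 0.188.
The smallest distance is between seq2 and seq3.

seq2 and seq3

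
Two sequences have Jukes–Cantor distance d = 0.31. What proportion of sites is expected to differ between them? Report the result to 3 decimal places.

p = (3/4)(1 − e^(−4d/3)) = 0.75 × (1 − e^(-0.413333)) = 0.75 × (1 − 0.661442) = 0.253919.

0.254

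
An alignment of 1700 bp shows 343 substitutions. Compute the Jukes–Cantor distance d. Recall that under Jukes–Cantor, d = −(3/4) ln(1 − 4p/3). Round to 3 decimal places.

p = 343/1700 ≈ 0.201765.
d = −(3/4) ln(1 − 4p/3) = −0.75 ln(1 − 0.26902) = −0.75 ln(0.73098)
  = −0.75 × (-0.313369) = 0.235027 substitutions/site.

0.235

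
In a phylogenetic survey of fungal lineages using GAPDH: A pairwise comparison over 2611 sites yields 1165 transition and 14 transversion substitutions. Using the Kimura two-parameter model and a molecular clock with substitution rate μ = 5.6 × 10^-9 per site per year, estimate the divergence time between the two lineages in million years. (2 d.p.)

102.04

P = 1165/2611 ≈ 0.446189 and Q = 14/2611 ≈ 0.005362.
Under the Kimura two-parameter model, d = −½ ln(1 − 2P − Q) − ¼ ln(1 − 2Q).
1 − 2P − Q = 0.10226, giving −½ ln(0.10226) = 1.140118.
1 − 2Q = 0.989276, giving −¼ ln(0.989276) = 0.002695.
d = 1.140118 + 0.002695 = 1.142813.
Under a molecular clock d = 2μt, so t = d/(2μ) = 1.142813 / (2 × 5.6 × 10^-9) = 102.04 million years.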